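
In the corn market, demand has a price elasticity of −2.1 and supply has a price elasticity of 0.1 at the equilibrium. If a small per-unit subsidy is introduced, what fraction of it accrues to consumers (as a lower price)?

For a small subsidy around the equilibrium, the benefit split depends on the relative slopes, which at a point are proportional to the elasticities.
Buyer share = εs/(εs + |εd|) = 0.1/(0.1 + 2.1) = 1/22; seller share = |εd|/(εs + |εd|) = 21/22.

Consumer share = 1/22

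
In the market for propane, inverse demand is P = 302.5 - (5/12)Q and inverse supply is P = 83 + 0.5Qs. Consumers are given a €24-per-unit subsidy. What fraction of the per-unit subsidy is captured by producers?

Producer share = 6/11

Pre-subsidy: 302.5 - (5/12)Q = 83 + 0.5Q gives Q* = 2634/11 and P* = 2230/11.
With the rebate, buyers effectively pay Pb = Ps − 24, where Ps is the price sellers receive.
On the curves, Pb = 302.5 - (5/12)Q and Ps = 83 + 0.5Q; the wedge Ps − Pb = 24 gives 83 + 0.5Q − (302.5 - (5/12)Q) = 24, so Q' = 2922/11.
Then Pb = 302.5 − (5/12)·(2922/11) = 2110/11 and Ps = 83 + 0.5·(2922/11) = 2374/11.
Buyers' price falls by P* − Pb = 2230/11 − 2110/11 = 120/11; sellers' price rises by Ps − P* = 2374/11 − 2230/11 = 144/11.
So producers capture (144/11)/24 = 6/11 of each unit of subsidy.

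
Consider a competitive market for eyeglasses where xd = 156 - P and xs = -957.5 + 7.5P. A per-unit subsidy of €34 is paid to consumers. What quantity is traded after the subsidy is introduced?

Pre-subsidy: 156 - P = -957.5 + 7.5P gives P* = 131, x* = 25.
With the rebate, buyers effectively pay Pb = Ps − 34, where Ps is the price sellers receive.
Demand in terms of Ps becomes xd = 156 − 1(Ps − 34) = 190 - Ps. Setting this equal to supply: 190 - Ps = -957.5 + 7.5Ps, so Ps = 135.
Buyers pay Pb = 135 − 34 = 101; x' = -957.5 + 7.5·135 = 55.

x' = 55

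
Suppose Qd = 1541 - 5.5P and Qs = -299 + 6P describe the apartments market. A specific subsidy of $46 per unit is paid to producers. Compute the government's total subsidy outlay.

Government cost = $36478

Pre-subsidy: 1541 - 5.5P = -299 + 6P gives P* = 160, Q* = 661.
With the subsidy, sellers receive Ps = Pb + 46 for each unit, where Pb is the price buyers pay.
Supply in terms of Pb becomes Qs = -299 + 6(Pb + 46) = -23 + 6Pb. Setting this equal to demand: 1541 - 5.5Pb = -23 + 6Pb, so Pb = 136.
Sellers receive Ps = 136 + 46 = 182; Q' = 1541 − 5.5·136 = 793.
Government outlay = subsidy × quantity = 46 × 793 = 36478.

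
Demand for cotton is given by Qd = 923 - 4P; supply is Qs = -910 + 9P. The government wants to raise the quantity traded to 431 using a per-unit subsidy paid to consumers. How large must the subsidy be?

Required subsidy s = 26 per unit

At Q = 431, invert demand for the buyer price: Pb = (923 − 431)/4 = 123; invert supply for the seller price: Ps = (431 − (-910))/9 = 149.
The subsidy must fill the gap: s = Ps − Pb = 149 − 123 = 26.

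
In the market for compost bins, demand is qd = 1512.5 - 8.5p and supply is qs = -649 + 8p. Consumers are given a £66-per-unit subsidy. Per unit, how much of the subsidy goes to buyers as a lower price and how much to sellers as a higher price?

Pre-subsidy: 1512.5 - 8.5p = -649 + 8p gives p* = 131, q* = 399.
With the rebate, buyers effectively pay pb = ps − 66, where ps is the price sellers receive.
Demand in terms of ps becomes qd = 1512.5 − 8.5(ps − 66) = 2073.5 - 8.5ps. Setting this equal to supply: 2073.5 - 8.5ps = -649 + 8ps, so ps = 165.
Buyers pay pb = 165 − 66 = 99; q' = -649 + 8·165 = 671.
Buyers' price falls by p* − pb = 131 − 99 = 32; sellers' price rises by ps − p* = 165 − 131 = 34.

Buyers gain £32 per unit; sellers gain £34 per unit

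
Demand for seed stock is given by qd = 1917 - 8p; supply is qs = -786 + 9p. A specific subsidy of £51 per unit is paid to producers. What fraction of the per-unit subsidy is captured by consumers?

Consumer share = 9/17

Pre-subsidy: 1917 - 8p = -786 + 9p gives p* = 159, q* = 645.
With the subsidy, sellers receive ps = pb + 51 for each unit, where pb is the price buyers pay.
Supply in terms of pb becomes qs = -786 + 9(pb + 51) = -327 + 9pb. Setting this equal to demand: 1917 - 8pb = -327 + 9pb, so pb = 132.
Sellers receive ps = 132 + 51 = 183; q' = 1917 − 8·132 = 861.
Buyers' price falls by p* − pb = 159 − 132 = 27; sellers' price rises by ps − p* = 183 − 159 = 24.
So consumers capture 27/51 = 9/17 of each unit of subsidy.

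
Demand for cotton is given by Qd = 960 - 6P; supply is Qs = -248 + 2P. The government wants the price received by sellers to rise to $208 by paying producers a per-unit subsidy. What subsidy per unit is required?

At a seller price of 208, quantity supplied is -248 + 2·208 = 168.
Buyers absorb 168 only when they pay Pb with 960 − 6·Pb = 168, i.e. Pb = 132.
s = Ps − Pb = 208 − 132 = 76.

Required subsidy s = $76 per unit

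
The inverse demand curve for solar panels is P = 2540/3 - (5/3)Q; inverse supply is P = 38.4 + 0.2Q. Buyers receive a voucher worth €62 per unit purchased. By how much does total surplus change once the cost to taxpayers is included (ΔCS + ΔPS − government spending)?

Net change in total surplus = -14415/14

Pre-subsidy: 2540/3 - (5/3)Q = 38.4 + 0.2Q gives Q* = 433 and P* = 125.
With the rebate, buyers effectively pay Pb = Ps − 62, where Ps is the price sellers receive.
On the curves, Pb = 2540/3 - (5/3)Q and Ps = 38.4 + 0.2Q; the wedge Ps − Pb = 62 gives 38.4 + 0.2Q − (2540/3 - (5/3)Q) = 62, so Q' = 6527/14.
Then Pb = 2540/3 − (5/3)·(6527/14) = 975/14 and Ps = 38.4 + 0.2·(6527/14) = 1843/14.
ΔCS = ½(433 + 6527/14)(125 − 975/14) = 9756475/392; ΔPS = ½(433 + 6527/14)(1843/14 − 125) = 1170777/392.
Government spending = 62 × 6527/14 = 202337/7.
Net change = 9756475/392 + 1170777/392 − 202337/7 = -14415/14. The loss equals the DWL triangle ½·62·465/14.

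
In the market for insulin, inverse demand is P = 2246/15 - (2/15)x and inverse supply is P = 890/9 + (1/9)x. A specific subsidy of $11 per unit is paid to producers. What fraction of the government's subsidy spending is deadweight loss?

Pre-subsidy: 2246/15 - (2/15)x = 890/9 + (1/9)x gives x* = 208 and P* = 122.
With the subsidy, sellers receive Ps = Pb + 11 for each unit, where Pb is the price buyers pay.
On the curves, Pb = 2246/15 - (2/15)x and Ps = 890/9 + (1/9)x; the wedge Ps − Pb = 11 gives 890/9 + (1/9)x − (2246/15 - (2/15)x) = 11, so x' = 253.
Then Pb = 2246/15 − (2/15)·253 = 116 and Ps = 890/9 + (1/9)·253 = 127.
ΔCS = ½(208 + 253)(122 − 116) = 1383; ΔPS = ½(208 + 253)(127 − 122) = 1152.5.
Government spending = 11 × 253 = 2783.
DWL = ½ × 11 × (253 − 208) = 247.5; fraction = 247.5 / 2783 = 45/506.

DWL / government spending = 45/506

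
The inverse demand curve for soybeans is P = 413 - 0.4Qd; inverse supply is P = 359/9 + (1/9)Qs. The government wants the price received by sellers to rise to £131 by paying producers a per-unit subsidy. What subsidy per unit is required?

At a seller price of 131, quantity supplied is -359 + 9·131 = 820.
Buyers absorb 820 only when they pay Pb = 413 − 0.4·820 = 85.
s = Ps − Pb = 131 − 85 = 46.

Required subsidy s = £46 per unit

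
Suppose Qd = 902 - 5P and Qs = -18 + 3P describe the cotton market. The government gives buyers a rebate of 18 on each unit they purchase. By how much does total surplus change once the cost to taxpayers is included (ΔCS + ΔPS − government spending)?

Pre-subsidy: 902 - 5P = -18 + 3P gives P* = 115, Q* = 327.
With the rebate, buyers effectively pay Pb = Ps − 18, where Ps is the price sellers receive.
Demand in terms of Ps becomes Qd = 902 − 5(Ps − 18) = 992 - 5Ps. Setting this equal to supply: 992 - 5Ps = -18 + 3Ps, so Ps = 126.25.
Buyers pay Pb = 126.25 − 18 = 108.25; Q' = -18 + 3·126.25 = 360.75.
ΔCS = ½(327 + 360.75)(115 − 108.25) = 2321.15625; ΔPS = ½(327 + 360.75)(126.25 − 115) = 3868.59375.
Government spending = 18 × 360.75 = 6493.5.
Net change = 2321.15625 + 3868.59375 − 6493.5 = -303.75. The loss equals the DWL triangle ½·18·33.75.

Net change in total surplus = -303.75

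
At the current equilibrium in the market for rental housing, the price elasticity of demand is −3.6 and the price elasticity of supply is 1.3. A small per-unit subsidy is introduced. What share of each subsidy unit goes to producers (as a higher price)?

Producer share = 36/49

For a small subsidy around the equilibrium, the benefit split depends on the relative slopes, which at a point are proportional to the elasticities.
Buyer share = εs/(εs + |εd|) = 1.3/(1.3 + 3.6) = 13/49; seller share = |εd|/(εs + |εd|) = 36/49.
So producers capture 36/49 of the subsidy.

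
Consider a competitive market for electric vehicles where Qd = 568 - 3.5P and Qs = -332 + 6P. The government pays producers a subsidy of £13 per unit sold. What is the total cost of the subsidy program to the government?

Pre-subsidy: 568 - 3.5P = -332 + 6P gives P* = 1800/19, Q* = 4492/19.
With the subsidy, sellers receive Ps = Pb + 13 for each unit, where Pb is the price buyers pay.
Supply in terms of Pb becomes Qs = -332 + 6(Pb + 13) = -254 + 6Pb. Setting this equal to demand: 568 - 3.5Pb = -254 + 6Pb, so Pb = 1644/19.
Sellers receive Ps = 1644/19 + 13 = 1891/19; Q' = 568 − 3.5·(1644/19) = 5038/19.
Government outlay = subsidy × quantity = 13 × 5038/19 = 65494/19.

Government cost = 65494/19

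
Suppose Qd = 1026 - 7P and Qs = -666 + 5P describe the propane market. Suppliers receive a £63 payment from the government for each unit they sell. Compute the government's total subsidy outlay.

Pre-subsidy: 1026 - 7P = -666 + 5P gives P* = 141, Q* = 39.
With the subsidy, sellers receive Ps = Pb + 63 for each unit, where Pb is the price buyers pay.
Supply in terms of Pb becomes Qs = -666 + 5(Pb + 63) = -351 + 5Pb. Setting this equal to demand: 1026 - 7Pb = -351 + 5Pb, so Pb = 114.75.
Sellers receive Ps = 114.75 + 63 = 177.75; Q' = 1026 − 7·114.75 = 222.75.
Government outlay = subsidy × quantity = 63 × 222.75 = 14033.25.

Government cost = £14033.25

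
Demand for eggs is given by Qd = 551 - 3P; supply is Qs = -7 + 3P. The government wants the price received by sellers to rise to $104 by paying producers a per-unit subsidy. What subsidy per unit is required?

Required subsidy s = $22 per unit

At a seller price of 104, quantity supplied is -7 + 3·104 = 305.
Buyers absorb 305 only when they pay Pb with 551 − 3·Pb = 305, i.e. Pb = 82.
s = Ps − Pb = 104 − 82 = 22.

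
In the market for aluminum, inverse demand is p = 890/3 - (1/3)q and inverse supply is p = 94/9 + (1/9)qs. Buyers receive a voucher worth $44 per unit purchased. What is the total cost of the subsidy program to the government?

Government cost = $32692

Pre-subsidy: 890/3 - (1/3)q = 94/9 + (1/9)q gives q* = 644 and p* = 82.
With the rebate, buyers effectively pay pb = ps − 44, where ps is the price sellers receive.
On the curves, pb = 890/3 - (1/3)q and ps = 94/9 + (1/9)q; the wedge ps − pb = 44 gives 94/9 + (1/9)q − (890/3 - (1/3)q) = 44, so q' = 743.
Then pb = 890/3 − (1/3)·743 = 49 and ps = 94/9 + (1/9)·743 = 93.
Government outlay = subsidy × quantity = 44 × 743 = 32692.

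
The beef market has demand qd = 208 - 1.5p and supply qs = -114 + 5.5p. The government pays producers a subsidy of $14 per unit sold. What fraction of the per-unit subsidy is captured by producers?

Producer share = 3/14

Pre-subsidy: 208 - 1.5p = -114 + 5.5p gives p* = 46, q* = 139.
With the subsidy, sellers receive ps = pb + 14 for each unit, where pb is the price buyers pay.
Supply in terms of pb becomes qs = -114 + 5.5(pb + 14) = -37 + 5.5pb. Setting this equal to demand: 208 - 1.5pb = -37 + 5.5pb, so pb = 35.
Sellers receive ps = 35 + 14 = 49; q' = 208 − 1.5·35 = 155.5.
Buyers' price falls by p* − pb = 46 − 35 = 11; sellers' price rises by ps − p* = 49 − 46 = 3.
So producers capture 3/14 = 3/14 of each unit of subsidy.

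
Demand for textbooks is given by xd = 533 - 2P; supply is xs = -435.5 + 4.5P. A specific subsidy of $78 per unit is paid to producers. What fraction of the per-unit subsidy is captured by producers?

Pre-subsidy: 533 - 2P = -435.5 + 4.5P gives P* = 149, x* = 235.
With the subsidy, sellers receive Ps = Pb + 78 for each unit, where Pb is the price buyers pay.
Supply in terms of Pb becomes xs = -435.5 + 4.5(Pb + 78) = -84.5 + 4.5Pb. Setting this equal to demand: 533 - 2Pb = -84.5 + 4.5Pb, so Pb = 95.
Sellers receive Ps = 95 + 78 = 173; x' = 533 − 2·95 = 343.
Buyers' price falls by P* − Pb = 149 − 95 = 54; sellers' price rises by Ps − P* = 173 − 149 = 24.
So producers capture 24/78 = 4/13 of each unit of subsidy.

Producer share = 4/13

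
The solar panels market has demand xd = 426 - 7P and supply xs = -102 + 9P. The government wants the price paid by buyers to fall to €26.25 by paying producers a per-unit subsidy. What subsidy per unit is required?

Required subsidy s = €12 per unit

At a buyer price of 26.25, quantity demanded is 426 − 7·26.25 = 242.25.
Sellers supply 242.25 only when they receive Ps with -102 + 9·Ps = 242.25, i.e. Ps = 38.25.
s = Ps − Pb = 38.25 − 26.25 = 12.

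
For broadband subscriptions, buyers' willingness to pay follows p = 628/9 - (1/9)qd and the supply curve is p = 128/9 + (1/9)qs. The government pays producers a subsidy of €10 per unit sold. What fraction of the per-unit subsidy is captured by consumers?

Pre-subsidy: 628/9 - (1/9)q = 128/9 + (1/9)q gives q* = 250 and p* = 42.
With the subsidy, sellers receive ps = pb + 10 for each unit, where pb is the price buyers pay.
On the curves, pb = 628/9 - (1/9)q and ps = 128/9 + (1/9)q; the wedge ps − pb = 10 gives 128/9 + (1/9)q − (628/9 - (1/9)q) = 10, so q' = 295.
Then pb = 628/9 − (1/9)·295 = 37 and ps = 128/9 + (1/9)·295 = 47.
Buyers' price falls by p* − pb = 42 − 37 = 5; sellers' price rises by ps − p* = 47 − 42 = 5.
So consumers capture 5/10 = 0.5 of each unit of subsidy.

Consumer share = 0.5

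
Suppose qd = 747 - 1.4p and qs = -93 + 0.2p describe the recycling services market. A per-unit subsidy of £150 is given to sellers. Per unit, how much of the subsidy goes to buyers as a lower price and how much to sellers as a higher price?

Buyers gain £18.75 per unit; sellers gain £131.25 per unit

Pre-subsidy: 747 - 1.4p = -93 + 0.2p gives p* = 525, q* = 12.
With the subsidy, sellers receive ps = pb + 150 for each unit, where pb is the price buyers pay.
Supply in terms of pb becomes qs = -93 + 0.2(pb + 150) = -63 + 0.2pb. Setting this equal to demand: 747 - 1.4pb = -63 + 0.2pb, so pb = 506.25.
Sellers receive ps = 506.25 + 150 = 656.25; q' = 747 − 1.4·506.25 = 38.25.
Buyers' price falls by p* − pb = 525 − 506.25 = 18.75; sellers' price rises by ps − p* = 656.25 − 525 = 131.25.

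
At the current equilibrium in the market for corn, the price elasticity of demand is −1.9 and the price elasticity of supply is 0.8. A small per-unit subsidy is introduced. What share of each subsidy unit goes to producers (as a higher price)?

Producer share = 19/27

For a small subsidy around the equilibrium, the benefit split depends on the relative slopes, which at a point are proportional to the elasticities.
Buyer share = εs/(εs + |εd|) = 0.8/(0.8 + 1.9) = 8/27; seller share = |εd|/(εs + |εd|) = 19/27.
So producers capture 19/27 of the subsidy.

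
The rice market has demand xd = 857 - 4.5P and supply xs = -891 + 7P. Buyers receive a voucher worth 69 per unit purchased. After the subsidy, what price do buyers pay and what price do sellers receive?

Buyers pay 110; sellers receive 179

Pre-subsidy: 857 - 4.5P = -891 + 7P gives P* = 152, x* = 173.
With the rebate, buyers effectively pay Pb = Ps − 69, where Ps is the price sellers receive.
Demand in terms of Ps becomes xd = 857 − 4.5(Ps − 69) = 1167.5 - 4.5Ps. Setting this equal to supply: 1167.5 - 4.5Ps = -891 + 7Ps, so Ps = 179.
Buyers pay Pb = 179 − 69 = 110; x' = -891 + 7·179 = 362.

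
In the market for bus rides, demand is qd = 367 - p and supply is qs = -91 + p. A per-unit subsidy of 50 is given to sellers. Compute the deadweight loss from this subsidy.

Pre-subsidy: 367 - p = -91 + p gives p* = 229, q* = 138.
With the subsidy, sellers receive ps = pb + 50 for each unit, where pb is the price buyers pay.
Supply in terms of pb becomes qs = -91 + 1(pb + 50) = -41 + pb. Setting this equal to demand: 367 - pb = -41 + pb, so pb = 204.
Sellers receive ps = 204 + 50 = 254; q' = 367 − 1·204 = 163.
The subsidy expands output by 163 − 138 = 25 past the efficient level; on those units the gap between marginal cost and willingness to pay runs from 0 up to 50.
DWL = ½ × 50 × 25 = 625.

Deadweight loss = 625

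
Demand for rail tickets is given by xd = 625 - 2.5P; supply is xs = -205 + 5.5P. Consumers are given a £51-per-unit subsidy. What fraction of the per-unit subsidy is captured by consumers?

Consumer share = 0.6875

Pre-subsidy: 625 - 2.5P = -205 + 5.5P gives P* = 103.75, x* = 365.625.
With the rebate, buyers effectively pay Pb = Ps − 51, where Ps is the price sellers receive.
Demand in terms of Ps becomes xd = 625 − 2.5(Ps − 51) = 752.5 - 2.5Ps. Setting this equal to supply: 752.5 - 2.5Ps = -205 + 5.5Ps, so Ps = 119.6875.
Buyers pay Pb = 119.6875 − 51 = 68.6875; x' = -205 + 5.5·119.6875 = 453.28125.
Buyers' price falls by P* − Pb = 103.75 − 68.6875 = 35.0625; sellers' price rises by Ps − P* = 119.6875 − 103.75 = 15.9375.
So consumers capture 35.0625/51 = 0.6875 of each unit of subsidy.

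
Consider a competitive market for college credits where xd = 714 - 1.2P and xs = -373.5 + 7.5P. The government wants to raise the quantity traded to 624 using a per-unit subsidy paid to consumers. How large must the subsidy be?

At x = 624, invert demand for the buyer price: Pb = (714 − 624)/1.2 = 75; invert supply for the seller price: Ps = (624 − (-373.5))/7.5 = 133.
The subsidy must fill the gap: s = Ps − Pb = 133 − 75 = 58.

Required subsidy s = 58 per unit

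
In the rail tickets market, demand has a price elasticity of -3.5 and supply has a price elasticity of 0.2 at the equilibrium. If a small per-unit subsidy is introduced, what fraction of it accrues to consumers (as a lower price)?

For a small subsidy around the equilibrium, the benefit split depends on the relative slopes, which at a point are proportional to the elasticities.
Buyer share = εs/(εs + |εd|) = 0.2/(0.2 + 3.5) = 2/37; seller share = |εd|/(εs + |εd|) = 35/37.

Consumer share = 2/37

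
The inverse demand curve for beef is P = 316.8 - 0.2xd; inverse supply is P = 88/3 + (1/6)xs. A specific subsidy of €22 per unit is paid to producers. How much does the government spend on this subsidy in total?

Government cost = €18568

Pre-subsidy: 316.8 - 0.2x = 88/3 + (1/6)x gives x* = 784 and P* = 160.
With the subsidy, sellers receive Ps = Pb + 22 for each unit, where Pb is the price buyers pay.
On the curves, Pb = 316.8 - 0.2x and Ps = 88/3 + (1/6)x; the wedge Ps − Pb = 22 gives 88/3 + (1/6)x − (316.8 - 0.2x) = 22, so x' = 844.
Then Pb = 316.8 − 0.2·844 = 148 and Ps = 88/3 + (1/6)·844 = 170.
Government outlay = subsidy × quantity = 22 × 844 = 18568.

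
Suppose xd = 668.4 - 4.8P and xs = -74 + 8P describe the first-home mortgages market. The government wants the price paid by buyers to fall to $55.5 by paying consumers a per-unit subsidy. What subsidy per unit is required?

Required subsidy s = $4 per unit

At a buyer price of 55.5, quantity demanded is 668.4 − 4.8·55.5 = 402.
Sellers supply 402 only when they receive Ps with -74 + 8·Ps = 402, i.e. Ps = 59.5.
s = Ps − Pb = 59.5 − 55.5 = 4.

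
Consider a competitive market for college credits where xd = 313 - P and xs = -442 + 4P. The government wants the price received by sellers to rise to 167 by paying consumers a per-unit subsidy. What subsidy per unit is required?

Required subsidy s = 80 per unit

At a seller price of 167, quantity supplied is -442 + 4·167 = 226.
Buyers absorb 226 only when they pay Pb with 313 − 1·Pb = 226, i.e. Pb = 87.
s = Ps − Pb = 167 − 87 = 80.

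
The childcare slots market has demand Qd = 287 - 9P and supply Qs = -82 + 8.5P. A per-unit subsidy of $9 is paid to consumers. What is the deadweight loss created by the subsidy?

Deadweight loss = 12393/70

Pre-subsidy: 287 - 9P = -82 + 8.5P gives P* = 738/35, Q* = 3403/35.
With the rebate, buyers effectively pay Pb = Ps − 9, where Ps is the price sellers receive.
Demand in terms of Ps becomes Qd = 287 − 9(Ps − 9) = 368 - 9Ps. Setting this equal to supply: 368 - 9Ps = -82 + 8.5Ps, so Ps = 180/7.
Buyers pay Pb = 180/7 − 9 = 117/7; Q' = -82 + 8.5·(180/7) = 956/7.
The subsidy expands output by 956/7 − 3403/35 = 1377/35 past the efficient level; on those units the gap between marginal cost and willingness to pay runs from 0 up to 9.
DWL = ½ × 9 × 1377/35 = 12393/70.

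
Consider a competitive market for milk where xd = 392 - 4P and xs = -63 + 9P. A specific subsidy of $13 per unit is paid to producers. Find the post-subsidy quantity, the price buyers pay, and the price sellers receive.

x' = 288; buyers pay $26; sellers receive $39

Pre-subsidy: 392 - 4P = -63 + 9P gives P* = 35, x* = 252.
With the subsidy, sellers receive Ps = Pb + 13 for each unit, where Pb is the price buyers pay.
Supply in terms of Pb becomes xs = -63 + 9(Pb + 13) = 54 + 9Pb. Setting this equal to demand: 392 - 4Pb = 54 + 9Pb, so Pb = 26.
Sellers receive Ps = 26 + 13 = 39; x' = 392 − 4·26 = 288.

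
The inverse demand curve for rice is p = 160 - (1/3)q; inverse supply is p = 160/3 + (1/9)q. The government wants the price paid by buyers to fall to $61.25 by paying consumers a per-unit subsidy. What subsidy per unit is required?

Required subsidy s = $25 per unit

At a buyer price of 61.25, quantity demanded is 480 − 3·61.25 = 296.25.
Sellers supply 296.25 only when they receive ps = 160/3 + (1/9)·296.25 = 86.25.
s = ps − pb = 86.25 − 61.25 = 25.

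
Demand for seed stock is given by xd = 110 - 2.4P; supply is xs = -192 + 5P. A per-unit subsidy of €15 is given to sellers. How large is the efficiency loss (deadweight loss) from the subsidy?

Pre-subsidy: 110 - 2.4P = -192 + 5P gives P* = 1510/37, x* = 446/37.
With the subsidy, sellers receive Ps = Pb + 15 for each unit, where Pb is the price buyers pay.
Supply in terms of Pb becomes xs = -192 + 5(Pb + 15) = -117 + 5Pb. Setting this equal to demand: 110 - 2.4Pb = -117 + 5Pb, so Pb = 1135/37.
Sellers receive Ps = 1135/37 + 15 = 1690/37; x' = 110 − 2.4·(1135/37) = 1346/37.
The subsidy expands output by 1346/37 − 446/37 = 900/37 past the efficient level; on those units the gap between marginal cost and willingness to pay runs from 0 up to 15.
DWL = ½ × 15 × 900/37 = 6750/37.

Deadweight loss = 6750/37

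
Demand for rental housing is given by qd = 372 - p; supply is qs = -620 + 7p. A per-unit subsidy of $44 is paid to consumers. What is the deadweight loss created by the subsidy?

Deadweight loss = $847

Pre-subsidy: 372 - p = -620 + 7p gives p* = 124, q* = 248.
With the rebate, buyers effectively pay pb = ps − 44, where ps is the price sellers receive.
Demand in terms of ps becomes qd = 372 − 1(ps − 44) = 416 - ps. Setting this equal to supply: 416 - ps = -620 + 7ps, so ps = 129.5.
Buyers pay pb = 129.5 − 44 = 85.5; q' = -620 + 7·129.5 = 286.5.
The subsidy expands output by 286.5 − 248 = 38.5 past the efficient level; on those units the gap between marginal cost and willingness to pay runs from 0 up to 44.
DWL = ½ × 44 × 38.5 = 847.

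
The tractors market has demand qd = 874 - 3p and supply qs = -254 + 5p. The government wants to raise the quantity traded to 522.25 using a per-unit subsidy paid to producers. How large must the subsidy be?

At q = 522.25, invert demand for the buyer price: pb = (874 − 522.25)/3 = 117.25; invert supply for the seller price: ps = (522.25 − (-254))/5 = 155.25.
The subsidy must fill the gap: s = ps − pb = 155.25 − 117.25 = 38.

Required subsidy s = 38 per unit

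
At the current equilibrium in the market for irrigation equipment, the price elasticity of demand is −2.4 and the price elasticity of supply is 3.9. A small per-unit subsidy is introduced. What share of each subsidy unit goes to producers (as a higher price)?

For a small subsidy around the equilibrium, the benefit split depends on the relative slopes, which at a point are proportional to the elasticities.
Buyer share = εs/(εs + |εd|) = 3.9/(3.9 + 2.4) = 13/21; seller share = |εd|/(εs + |εd|) = 8/21.
So producers capture 8/21 of the subsidy.

Producer share = 8/21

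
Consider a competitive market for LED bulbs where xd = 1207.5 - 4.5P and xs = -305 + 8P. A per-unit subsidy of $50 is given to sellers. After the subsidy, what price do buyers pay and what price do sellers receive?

Buyers pay $89; sellers receive $139

Pre-subsidy: 1207.5 - 4.5P = -305 + 8P gives P* = 121, x* = 663.
With the subsidy, sellers receive Ps = Pb + 50 for each unit, where Pb is the price buyers pay.
Supply in terms of Pb becomes xs = -305 + 8(Pb + 50) = 95 + 8Pb. Setting this equal to demand: 1207.5 - 4.5Pb = 95 + 8Pb, so Pb = 89.
Sellers receive Ps = 89 + 50 = 139; x' = 1207.5 − 4.5·89 = 807.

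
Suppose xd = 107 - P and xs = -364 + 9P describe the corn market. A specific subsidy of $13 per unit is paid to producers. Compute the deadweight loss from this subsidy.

Pre-subsidy: 107 - P = -364 + 9P gives P* = 47.1, x* = 59.9.
With the subsidy, sellers receive Ps = Pb + 13 for each unit, where Pb is the price buyers pay.
Supply in terms of Pb becomes xs = -364 + 9(Pb + 13) = -247 + 9Pb. Setting this equal to demand: 107 - Pb = -247 + 9Pb, so Pb = 35.4.
Sellers receive Ps = 35.4 + 13 = 48.4; x' = 107 − 1·35.4 = 71.6.
The subsidy expands output by 71.6 − 59.9 = 11.7 past the efficient level; on those units the gap between marginal cost and willingness to pay runs from 0 up to 13.
DWL = ½ × 13 × 11.7 = 76.05.

Deadweight loss = $76.05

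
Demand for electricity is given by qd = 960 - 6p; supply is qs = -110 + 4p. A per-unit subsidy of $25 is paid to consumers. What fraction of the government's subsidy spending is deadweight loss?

DWL / government spending = 5/63

Pre-subsidy: 960 - 6p = -110 + 4p gives p* = 107, q* = 318.
With the rebate, buyers effectively pay pb = ps − 25, where ps is the price sellers receive.
Demand in terms of ps becomes qd = 960 − 6(ps − 25) = 1110 - 6ps. Setting this equal to supply: 1110 - 6ps = -110 + 4ps, so ps = 122.
Buyers pay pb = 122 − 25 = 97; q' = -110 + 4·122 = 378.
ΔCS = ½(318 + 378)(107 − 97) = 3480; ΔPS = ½(318 + 378)(122 − 107) = 5220.
Government spending = 25 × 378 = 9450.
DWL = ½ × 25 × (378 − 318) = 750; fraction = 750 / 9450 = 5/63.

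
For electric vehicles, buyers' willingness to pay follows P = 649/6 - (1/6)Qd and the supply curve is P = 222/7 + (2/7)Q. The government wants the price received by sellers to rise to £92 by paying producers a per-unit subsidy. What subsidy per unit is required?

Required subsidy s = £19 per unit

At a seller price of 92, quantity supplied is -111 + 3.5·92 = 211.
Buyers absorb 211 only when they pay Pb = 649/6 − (1/6)·211 = 73.
s = Ps − Pb = 92 − 73 = 19.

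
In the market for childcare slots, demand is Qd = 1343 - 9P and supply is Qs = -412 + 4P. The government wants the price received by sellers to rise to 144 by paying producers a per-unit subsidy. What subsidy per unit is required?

At a seller price of 144, quantity supplied is -412 + 4·144 = 164.
Buyers absorb 164 only when they pay Pb with 1343 − 9·Pb = 164, i.e. Pb = 131.
s = Ps − Pb = 144 − 131 = 13.

Required subsidy s = 13 per unit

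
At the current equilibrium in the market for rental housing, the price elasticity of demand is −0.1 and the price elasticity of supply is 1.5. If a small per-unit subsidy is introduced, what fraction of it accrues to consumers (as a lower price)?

Consumer share = 0.9375

For a small subsidy around the equilibrium, the benefit split depends on the relative slopes, which at a point are proportional to the elasticities.
Buyer share = εs/(εs + |εd|) = 1.5/(1.5 + 0.1) = 0.9375; seller share = |εd|/(εs + |εd|) = 0.0625.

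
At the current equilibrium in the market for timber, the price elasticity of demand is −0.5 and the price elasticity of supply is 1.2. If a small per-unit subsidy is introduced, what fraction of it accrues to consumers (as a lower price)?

For a small subsidy around the equilibrium, the benefit split depends on the relative slopes, which at a point are proportional to the elasticities.
Buyer share = εs/(εs + |εd|) = 1.2/(1.2 + 0.5) = 12/17; seller share = |εd|/(εs + |εd|) = 5/17.

Consumer share = 12/17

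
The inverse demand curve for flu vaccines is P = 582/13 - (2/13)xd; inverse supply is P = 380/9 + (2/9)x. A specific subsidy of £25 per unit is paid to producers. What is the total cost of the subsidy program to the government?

Government cost = £1831.25

Pre-subsidy: 582/13 - (2/13)x = 380/9 + (2/9)x gives x* = 149/22 and P* = 481/11.
With the subsidy, sellers receive Ps = Pb + 25 for each unit, where Pb is the price buyers pay.
On the curves, Pb = 582/13 - (2/13)x and Ps = 380/9 + (2/9)x; the wedge Ps − Pb = 25 gives 380/9 + (2/9)x − (582/13 - (2/13)x) = 25, so x' = 73.25.
Then Pb = 582/13 − (2/13)·73.25 = 33.5 and Ps = 380/9 + (2/9)·73.25 = 58.5.
Government outlay = subsidy × quantity = 25 × 73.25 = 1831.25.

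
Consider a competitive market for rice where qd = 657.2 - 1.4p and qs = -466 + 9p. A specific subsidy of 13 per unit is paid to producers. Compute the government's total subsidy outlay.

Government cost = 6782.75

Pre-subsidy: 657.2 - 1.4p = -466 + 9p gives p* = 108, q* = 506.
With the subsidy, sellers receive ps = pb + 13 for each unit, where pb is the price buyers pay.
Supply in terms of pb becomes qs = -466 + 9(pb + 13) = -349 + 9pb. Setting this equal to demand: 657.2 - 1.4pb = -349 + 9pb, so pb = 96.75.
Sellers receive ps = 96.75 + 13 = 109.75; q' = 657.2 − 1.4·96.75 = 521.75.
Government outlay = subsidy × quantity = 13 × 521.75 = 6782.75.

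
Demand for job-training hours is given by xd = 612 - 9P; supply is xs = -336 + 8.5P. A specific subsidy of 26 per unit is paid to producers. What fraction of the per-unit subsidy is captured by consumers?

Consumer share = 17/35

Pre-subsidy: 612 - 9P = -336 + 8.5P gives P* = 1896/35, x* = 4356/35.
With the subsidy, sellers receive Ps = Pb + 26 for each unit, where Pb is the price buyers pay.
Supply in terms of Pb becomes xs = -336 + 8.5(Pb + 26) = -115 + 8.5Pb. Setting this equal to demand: 612 - 9Pb = -115 + 8.5Pb, so Pb = 1454/35.
Sellers receive Ps = 1454/35 + 26 = 2364/35; x' = 612 − 9·(1454/35) = 8334/35.
Buyers' price falls by P* − Pb = 1896/35 − 1454/35 = 442/35; sellers' price rises by Ps − P* = 2364/35 − 1896/35 = 468/35.
So consumers capture (442/35)/26 = 17/35 of each unit of subsidy.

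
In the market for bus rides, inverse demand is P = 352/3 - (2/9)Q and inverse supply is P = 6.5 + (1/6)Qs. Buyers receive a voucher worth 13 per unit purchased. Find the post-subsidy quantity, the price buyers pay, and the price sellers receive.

Pre-subsidy: 352/3 - (2/9)Q = 6.5 + (1/6)Q gives Q* = 285 and P* = 54.
With the rebate, buyers effectively pay Pb = Ps − 13, where Ps is the price sellers receive.
On the curves, Pb = 352/3 - (2/9)Q and Ps = 6.5 + (1/6)Q; the wedge Ps − Pb = 13 gives 6.5 + (1/6)Q − (352/3 - (2/9)Q) = 13, so Q' = 2229/7.
Then Pb = 352/3 − (2/9)·(2229/7) = 326/7 and Ps = 6.5 + (1/6)·(2229/7) = 417/7.

Q' = 2229/7; buyers pay 326/7; sellers receive 417/7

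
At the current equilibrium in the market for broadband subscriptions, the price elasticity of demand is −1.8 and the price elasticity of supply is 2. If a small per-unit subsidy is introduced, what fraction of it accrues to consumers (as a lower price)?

Consumer share = 10/19

For a small subsidy around the equilibrium, the benefit split depends on the relative slopes, which at a point are proportional to the elasticities.
Buyer share = εs/(εs + |εd|) = 2/(2 + 1.8) = 10/19; seller share = |εd|/(εs + |εd|) = 9/19.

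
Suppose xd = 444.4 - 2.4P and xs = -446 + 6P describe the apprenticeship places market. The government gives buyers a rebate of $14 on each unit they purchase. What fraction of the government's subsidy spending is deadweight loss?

DWL / government spending = 6/107

Pre-subsidy: 444.4 - 2.4P = -446 + 6P gives P* = 106, x* = 190.
With the rebate, buyers effectively pay Pb = Ps − 14, where Ps is the price sellers receive.
Demand in terms of Ps becomes xd = 444.4 − 2.4(Ps − 14) = 478 - 2.4Ps. Setting this equal to supply: 478 - 2.4Ps = -446 + 6Ps, so Ps = 110.
Buyers pay Pb = 110 − 14 = 96; x' = -446 + 6·110 = 214.
ΔCS = ½(190 + 214)(106 − 96) = 2020; ΔPS = ½(190 + 214)(110 − 106) = 808.
Government spending = 14 × 214 = 2996.
DWL = ½ × 14 × (214 − 190) = 168; fraction = 168 / 2996 = 6/107.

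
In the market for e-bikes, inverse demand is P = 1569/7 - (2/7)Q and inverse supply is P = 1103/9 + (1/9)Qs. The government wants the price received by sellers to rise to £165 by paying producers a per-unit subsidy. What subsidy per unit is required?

Required subsidy s = £50 per unit

At a seller price of 165, quantity supplied is -1103 + 9·165 = 382.
Buyers absorb 382 only when they pay Pb = 1569/7 − (2/7)·382 = 115.
s = Ps − Pb = 165 − 115 = 50.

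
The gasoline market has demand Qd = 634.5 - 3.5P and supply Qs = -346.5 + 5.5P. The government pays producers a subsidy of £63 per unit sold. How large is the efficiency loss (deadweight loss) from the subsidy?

Pre-subsidy: 634.5 - 3.5P = -346.5 + 5.5P gives P* = 109, Q* = 253.
With the subsidy, sellers receive Ps = Pb + 63 for each unit, where Pb is the price buyers pay.
Supply in terms of Pb becomes Qs = -346.5 + 5.5(Pb + 63) = 0 + 5.5Pb. Setting this equal to demand: 634.5 - 3.5Pb = 0 + 5.5Pb, so Pb = 70.5.
Sellers receive Ps = 70.5 + 63 = 133.5; Q' = 634.5 − 3.5·70.5 = 387.75.
The subsidy expands output by 387.75 − 253 = 134.75 past the efficient level; on those units the gap between marginal cost and willingness to pay runs from 0 up to 63.
DWL = ½ × 63 × 134.75 = 4244.625.

Deadweight loss = £4244.625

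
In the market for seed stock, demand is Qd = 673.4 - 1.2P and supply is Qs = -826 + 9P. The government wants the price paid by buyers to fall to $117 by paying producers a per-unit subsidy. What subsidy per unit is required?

Required subsidy s = $34 per unit

At a buyer price of 117, quantity demanded is 673.4 − 1.2·117 = 533.
Sellers supply 533 only when they receive Ps with -826 + 9·Ps = 533, i.e. Ps = 151.
s = Ps − Pb = 151 − 117 = 34.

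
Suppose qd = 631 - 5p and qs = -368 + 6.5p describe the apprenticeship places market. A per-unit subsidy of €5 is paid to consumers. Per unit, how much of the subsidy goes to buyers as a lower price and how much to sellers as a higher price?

Pre-subsidy: 631 - 5p = -368 + 6.5p gives p* = 1998/23, q* = 4523/23.
With the rebate, buyers effectively pay pb = ps − 5, where ps is the price sellers receive.
Demand in terms of ps becomes qd = 631 − 5(ps − 5) = 656 - 5ps. Setting this equal to supply: 656 - 5ps = -368 + 6.5ps, so ps = 2048/23.
Buyers pay pb = 2048/23 − 5 = 1933/23; q' = -368 + 6.5·(2048/23) = 4848/23.
Buyers' price falls by p* − pb = 1998/23 − 1933/23 = 65/23; sellers' price rises by ps − p* = 2048/23 − 1998/23 = 50/23.

Buyers gain 65/23 per unit; sellers gain 50/23 per unit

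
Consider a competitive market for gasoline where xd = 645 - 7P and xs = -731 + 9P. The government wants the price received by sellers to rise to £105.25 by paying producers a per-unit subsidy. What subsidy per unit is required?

Required subsidy s = £44 per unit

At a seller price of 105.25, quantity supplied is -731 + 9·105.25 = 216.25.
Buyers absorb 216.25 only when they pay Pb with 645 − 7·Pb = 216.25, i.e. Pb = 61.25.
s = Ps − Pb = 105.25 − 61.25 = 44.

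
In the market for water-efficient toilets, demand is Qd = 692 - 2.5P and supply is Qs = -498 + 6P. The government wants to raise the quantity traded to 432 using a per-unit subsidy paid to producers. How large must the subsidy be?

Required subsidy s = 51 per unit

At Q = 432, invert demand for the buyer price: Pb = (692 − 432)/2.5 = 104; invert supply for the seller price: Ps = (432 − (-498))/6 = 155.
The subsidy must fill the gap: s = Ps − Pb = 155 − 104 = 51.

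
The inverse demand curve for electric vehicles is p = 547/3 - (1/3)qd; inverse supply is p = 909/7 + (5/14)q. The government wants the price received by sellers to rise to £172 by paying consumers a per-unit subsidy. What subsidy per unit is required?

Required subsidy s = £29 per unit

At a seller price of 172, quantity supplied is -363.6 + 2.8·172 = 118.
Buyers absorb 118 only when they pay pb = 547/3 − (1/3)·118 = 143.
s = ps − pb = 172 − 143 = 29.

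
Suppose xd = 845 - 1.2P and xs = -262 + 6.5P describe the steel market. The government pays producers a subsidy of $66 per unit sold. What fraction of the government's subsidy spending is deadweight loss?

DWL / government spending = 2574/56929

Pre-subsidy: 845 - 1.2P = -262 + 6.5P gives P* = 11070/77, x* = 51781/77.
With the subsidy, sellers receive Ps = Pb + 66 for each unit, where Pb is the price buyers pay.
Supply in terms of Pb becomes xs = -262 + 6.5(Pb + 66) = 167 + 6.5Pb. Setting this equal to demand: 845 - 1.2Pb = 167 + 6.5Pb, so Pb = 6780/77.
Sellers receive Ps = 6780/77 + 66 = 11862/77; x' = 845 − 1.2·(6780/77) = 56929/77.
ΔCS = ½(51781/77 + 56929/77)(11070/77 − 6780/77) = 3028350/77; ΔPS = ½(51781/77 + 56929/77)(11862/77 − 11070/77) = 559080/77.
Government spending = 66 × 56929/77 = 341574/7.
DWL = ½ × 66 × (56929/77 − 51781/77) = 15444/7; fraction = (15444/7) / (341574/7) = 2574/56929.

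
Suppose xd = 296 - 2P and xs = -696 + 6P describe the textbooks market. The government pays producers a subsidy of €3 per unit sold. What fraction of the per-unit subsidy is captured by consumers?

Consumer share = 0.75

Pre-subsidy: 296 - 2P = -696 + 6P gives P* = 124, x* = 48.
With the subsidy, sellers receive Ps = Pb + 3 for each unit, where Pb is the price buyers pay.
Supply in terms of Pb becomes xs = -696 + 6(Pb + 3) = -678 + 6Pb. Setting this equal to demand: 296 - 2Pb = -678 + 6Pb, so Pb = 121.75.
Sellers receive Ps = 121.75 + 3 = 124.75; x' = 296 − 2·121.75 = 52.5.
Buyers' price falls by P* − Pb = 124 − 121.75 = 2.25; sellers' price rises by Ps − P* = 124.75 − 124 = 0.75.
So consumers capture 2.25/3 = 0.75 of each unit of subsidy.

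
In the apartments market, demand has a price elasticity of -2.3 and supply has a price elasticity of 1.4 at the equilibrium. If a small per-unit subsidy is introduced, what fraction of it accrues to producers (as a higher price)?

For a small subsidy around the equilibrium, the benefit split depends on the relative slopes, which at a point are proportional to the elasticities.
Buyer share = εs/(εs + |εd|) = 1.4/(1.4 + 2.3) = 14/37; seller share = |εd|/(εs + |εd|) = 23/37.
So producers capture 23/37 of the subsidy.

Producer share = 23/37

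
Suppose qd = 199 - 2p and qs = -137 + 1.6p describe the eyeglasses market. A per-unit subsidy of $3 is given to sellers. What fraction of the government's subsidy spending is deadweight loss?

DWL / government spending = 4/45

Pre-subsidy: 199 - 2p = -137 + 1.6p gives p* = 280/3, q* = 37/3.
With the subsidy, sellers receive ps = pb + 3 for each unit, where pb is the price buyers pay.
Supply in terms of pb becomes qs = -137 + 1.6(pb + 3) = -132.2 + 1.6pb. Setting this equal to demand: 199 - 2pb = -132.2 + 1.6pb, so pb = 92.
Sellers receive ps = 92 + 3 = 95; q' = 199 − 2·92 = 15.
ΔCS = ½(37/3 + 15)(280/3 − 92) = 164/9; ΔPS = ½(37/3 + 15)(95 − 280/3) = 205/9.
Government spending = 3 × 15 = 45.
DWL = ½ × 3 × (15 − 37/3) = 4; fraction = 4 / 45 = 4/45.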